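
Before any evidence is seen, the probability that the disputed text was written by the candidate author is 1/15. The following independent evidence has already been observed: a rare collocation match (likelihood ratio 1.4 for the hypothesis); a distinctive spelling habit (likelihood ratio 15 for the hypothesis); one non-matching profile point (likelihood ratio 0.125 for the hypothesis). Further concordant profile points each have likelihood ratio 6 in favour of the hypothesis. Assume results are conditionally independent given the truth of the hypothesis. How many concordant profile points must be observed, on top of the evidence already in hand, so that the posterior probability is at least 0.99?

4

Prior odds = (1/15)/(14/15) = 1/14.
Combined Bayes factor of the evidence already in hand = 1.4 × 15 × 0.125 = 2.625.
Odds after that evidence = (1/14) × 2.625 = 0.1875.
Target odds = 0.99/0.01 = 99.
Need 6ⁿ ≥ 99 ÷ 0.1875 = 528.
6³ = 216 falls short of 528 but 6⁴ = 1296 reaches it, so n = 4.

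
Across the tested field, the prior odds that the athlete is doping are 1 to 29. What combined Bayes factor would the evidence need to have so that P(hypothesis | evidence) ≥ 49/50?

1421

Prior odds = 1/29.
Target odds = 0.98/0.02 = 49.
Required Bayes factor = 49 ÷ (1/29) = 1421.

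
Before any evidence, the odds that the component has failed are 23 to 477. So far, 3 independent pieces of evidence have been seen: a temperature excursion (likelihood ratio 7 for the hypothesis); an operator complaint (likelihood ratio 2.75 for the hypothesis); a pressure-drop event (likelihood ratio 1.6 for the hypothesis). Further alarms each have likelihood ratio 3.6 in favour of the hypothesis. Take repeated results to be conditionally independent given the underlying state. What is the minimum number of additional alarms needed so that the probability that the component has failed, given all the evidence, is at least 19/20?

2

Prior odds = 23/477.
Combined Bayes factor of the evidence already in hand = 7 × 2.75 × 1.6 = 30.8.
Odds after that evidence = (23/477) × 30.8 = 3542/2385.
Target odds = 0.95/0.05 = 19.
Need 3.6ⁿ ≥ 19 ÷ (3542/2385) = 45315/3542.
3.6¹ = 3.6 falls short of 45315/3542 but 3.6² = 12.96 reaches it, so n = 2.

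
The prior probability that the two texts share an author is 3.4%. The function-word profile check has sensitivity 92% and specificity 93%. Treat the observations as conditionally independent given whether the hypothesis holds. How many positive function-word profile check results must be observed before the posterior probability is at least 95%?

3

Prior odds = 0.034/0.966 = 17/483.
False-positive rate = 1 − 0.93 = 0.07; likelihood ratio of a positive = 0.92/0.07 = 92/7.
Target odds: 0.95 ÷ 0.05 = 19.
Need (17/483) × (92/7)ⁿ ≥ 19, i.e. (92/7)ⁿ ≥ 9177/17.
(92/7)² = 8464/49 falls short of 9177/17 but (92/7)³ = 778688/343 reaches it, so n = 3.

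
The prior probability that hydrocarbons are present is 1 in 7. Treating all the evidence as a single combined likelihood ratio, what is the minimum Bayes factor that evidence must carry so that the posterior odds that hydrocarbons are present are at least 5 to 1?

Prior odds = (1/7)/(6/7) = 1/6.
Target odds = 5.
Required Bayes factor = 5 ÷ (1/6) = 30.

30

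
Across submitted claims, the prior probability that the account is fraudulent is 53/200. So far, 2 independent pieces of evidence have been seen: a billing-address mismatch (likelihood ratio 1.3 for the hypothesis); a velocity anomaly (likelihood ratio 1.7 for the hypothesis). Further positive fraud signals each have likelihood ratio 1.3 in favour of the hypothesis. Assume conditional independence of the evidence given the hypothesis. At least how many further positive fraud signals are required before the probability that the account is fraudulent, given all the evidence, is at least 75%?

6

Prior odds = 0.265/0.735 = 53/147.
Combined Bayes factor of the evidence already in hand = 1.3 × 1.7 = 2.21.
Odds after that evidence = (53/147) × 2.21 = 11713/14700.
Target odds = 0.75/0.25 = 3.
Need 1.3ⁿ ≥ 3 ÷ (11713/14700) = 44100/11713.
1.3⁵ = 371293/100000 falls short of 44100/11713 but 1.3⁶ = 4826809/1000000 reaches it, so n = 6.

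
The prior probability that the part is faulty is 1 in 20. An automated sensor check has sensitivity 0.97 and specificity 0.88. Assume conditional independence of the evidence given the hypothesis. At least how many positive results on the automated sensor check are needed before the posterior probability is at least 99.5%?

Prior odds = 0.05/0.95 = 1/19.
False-positive rate = 1 − 0.88 = 0.12; likelihood ratio of a positive = 0.97/0.12 = 97/12.
Target posterior odds = 0.995/0.005 = 199.
Need (1/19) × (97/12)ⁿ ≥ 199, i.e. (97/12)ⁿ ≥ 3781.
(97/12)³ = 912673/1728 falls short of 3781 but (97/12)⁴ = 88529281/20736 reaches it, so n = 4.

4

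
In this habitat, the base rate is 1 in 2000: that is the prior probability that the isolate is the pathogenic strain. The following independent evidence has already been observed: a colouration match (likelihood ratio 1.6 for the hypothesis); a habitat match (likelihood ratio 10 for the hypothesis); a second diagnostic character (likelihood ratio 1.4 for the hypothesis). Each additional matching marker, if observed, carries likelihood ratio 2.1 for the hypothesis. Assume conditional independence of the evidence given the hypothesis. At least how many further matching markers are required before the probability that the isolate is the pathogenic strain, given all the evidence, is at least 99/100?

Prior odds = 0.0005/0.9995 = 1/1999.
Combined Bayes factor of the evidence already in hand = 1.6 × 10 × 1.4 = 22.4.
Odds after that evidence = (1/1999) × 22.4 = 112/9995.
Target odds = 0.99/0.01 = 99.
Need 2.1ⁿ ≥ 99 ÷ (112/9995) = 989505/112.
2.1¹² ≈7355.83 falls short of 989505/112 but 2.1¹³ ≈15447.2 reaches it, so n = 13.

13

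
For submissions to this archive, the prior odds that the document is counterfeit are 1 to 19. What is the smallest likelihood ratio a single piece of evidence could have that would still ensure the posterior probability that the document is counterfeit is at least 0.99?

Prior odds = 1/19.
Target odds = 0.99/0.01 = 99.
Required Bayes factor = 99 ÷ (1/19) = 1881.

1881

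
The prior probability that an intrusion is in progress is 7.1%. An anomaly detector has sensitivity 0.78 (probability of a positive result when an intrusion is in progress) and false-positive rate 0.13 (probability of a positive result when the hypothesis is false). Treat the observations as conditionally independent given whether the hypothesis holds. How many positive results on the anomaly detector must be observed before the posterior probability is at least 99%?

4

Prior odds = 0.071/0.929 = 71/929.
Likelihood ratio of a positive result = 0.78/0.13 = 6.
Target odds: 0.99 ÷ 0.01 = 99.
Need (71/929) × 6ⁿ ≥ 99, i.e. 6ⁿ ≥ 91971/71.
6³ = 216 falls short of 91971/71 but 6⁴ = 1296 reaches it, so n = 4.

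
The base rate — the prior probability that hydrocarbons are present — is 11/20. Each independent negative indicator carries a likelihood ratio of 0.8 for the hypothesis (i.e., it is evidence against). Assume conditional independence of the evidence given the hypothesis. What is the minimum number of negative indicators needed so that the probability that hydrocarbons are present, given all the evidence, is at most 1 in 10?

Prior odds: 0.55 ÷ 0.45 = 11/9.
Likelihood ratio per negative indicator = 0.8.
Target odds: 0.1 ÷ 0.9 = 1/9.
Need (11/9) × 0.8ⁿ ≤ 1/9, i.e. 0.8ⁿ ≤ 1/11.
0.8¹⁰ = 1048576/9765625 is still above 1/11 but 0.8¹¹ = 4194304/48828125 is at or below it, so n = 11.

11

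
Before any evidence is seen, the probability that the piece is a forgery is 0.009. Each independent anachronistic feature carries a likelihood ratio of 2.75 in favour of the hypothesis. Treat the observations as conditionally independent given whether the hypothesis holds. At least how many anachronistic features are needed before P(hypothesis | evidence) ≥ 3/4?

6

Prior odds = 0.009/0.991 = 9/991.
Likelihood ratio per anachronistic feature = 2.75.
Target posterior odds = 0.75/0.25 = 3.
Need (9/991) × 2.75ⁿ ≥ 3, i.e. 2.75ⁿ ≥ 991/3.
2.75⁵ = 161051/1024 falls short of 991/3 but 2.75⁶ = 1771561/4096 reaches it, so n = 6.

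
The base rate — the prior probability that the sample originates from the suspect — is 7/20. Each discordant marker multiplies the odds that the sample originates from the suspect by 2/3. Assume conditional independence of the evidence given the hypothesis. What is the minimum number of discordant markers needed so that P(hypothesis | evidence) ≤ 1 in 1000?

Prior odds = 0.35/0.65 = 7/13.
Likelihood ratio per discordant marker = 2/3.
Target posterior odds = 0.001/0.999 = 1/999.
Require (2/3)ⁿ ≤ 1/999 ÷ (7/13) = 13/6993.
(2/3)¹⁵ = 32768/14348907 is still above 13/6993 but (2/3)¹⁶ = 65536/43046721 is at or below it, so n = 16.

16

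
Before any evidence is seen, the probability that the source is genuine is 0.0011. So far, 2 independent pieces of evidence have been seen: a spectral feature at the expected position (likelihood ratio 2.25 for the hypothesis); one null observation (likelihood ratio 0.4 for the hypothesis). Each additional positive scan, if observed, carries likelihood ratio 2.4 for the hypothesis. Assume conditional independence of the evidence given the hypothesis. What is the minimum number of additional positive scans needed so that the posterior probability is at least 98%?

Prior odds = 0.0011/0.9989 = 11/9989.
Combined Bayes factor of the evidence already in hand = 2.25 × 0.4 = 0.9.
Odds after that evidence = (11/9989) × 0.9 = 99/99890.
Target odds = 0.98/0.02 = 49.
Need 2.4ⁿ ≥ 49 ÷ (99/99890) = 4894610/99.
2.4¹² ≈36520.3 falls short of 4894610/99 but 2.4¹³ ≈87648.8 reaches it, so n = 13.

13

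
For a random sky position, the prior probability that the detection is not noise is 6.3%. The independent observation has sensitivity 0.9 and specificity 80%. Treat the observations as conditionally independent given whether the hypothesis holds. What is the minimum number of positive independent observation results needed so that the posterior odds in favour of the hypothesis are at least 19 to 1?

Prior odds = 0.063/0.937 = 63/937.
False-positive rate = 1 − 0.8 = 0.2; likelihood ratio of a positive = 0.9/0.2 = 4.5.
Target odds = 19.
Require 4.5ⁿ ≥ 19 ÷ (63/937) = 17803/63.
4.5³ = 91.125 falls short of 17803/63 but 4.5⁴ = 410.0625 reaches it, so n = 4.

4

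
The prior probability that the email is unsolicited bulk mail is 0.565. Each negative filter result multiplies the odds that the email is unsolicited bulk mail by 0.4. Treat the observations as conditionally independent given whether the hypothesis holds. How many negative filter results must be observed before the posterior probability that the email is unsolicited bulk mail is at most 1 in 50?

5

Prior odds: 0.565 ÷ 0.435 = 113/87.
Likelihood ratio per negative filter result = 0.4.
Target odds: 0.02 ÷ 0.98 = 1/49.
Need (113/87) × 0.4ⁿ ≤ 1/49, i.e. 0.4ⁿ ≤ 87/5537.
0.4⁴ = 0.0256 is still above 87/5537 but 0.4⁵ = 0.01024 is at or below it, so n = 5.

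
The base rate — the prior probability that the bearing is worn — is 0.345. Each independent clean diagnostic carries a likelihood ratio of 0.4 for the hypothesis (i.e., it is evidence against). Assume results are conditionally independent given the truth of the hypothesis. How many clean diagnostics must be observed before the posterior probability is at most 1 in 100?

Prior odds = 0.345/0.655 = 69/131.
Likelihood ratio per clean diagnostic = 0.4.
Target posterior odds = 0.01/0.99 = 1/99.
Need (69/131) × 0.4ⁿ ≤ 1/99, i.e. 0.4ⁿ ≤ 131/6831.
0.4⁴ = 0.0256 is still above 131/6831 but 0.4⁵ = 0.01024 is at or below it, so n = 5.

5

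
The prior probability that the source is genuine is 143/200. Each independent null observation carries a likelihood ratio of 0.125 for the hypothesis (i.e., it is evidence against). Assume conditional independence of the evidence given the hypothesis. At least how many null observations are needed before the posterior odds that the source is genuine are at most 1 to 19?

2

Prior odds = 0.715/0.285 = 143/57.
Likelihood ratio per null observation = 0.125.
Target odds = 1/19.
Need (143/57) × 0.125ⁿ ≤ 1/19, i.e. 0.125ⁿ ≤ 3/143.
0.125¹ = 0.125 is still above 3/143 but 0.125² = 0.015625 is at or below it, so n = 2.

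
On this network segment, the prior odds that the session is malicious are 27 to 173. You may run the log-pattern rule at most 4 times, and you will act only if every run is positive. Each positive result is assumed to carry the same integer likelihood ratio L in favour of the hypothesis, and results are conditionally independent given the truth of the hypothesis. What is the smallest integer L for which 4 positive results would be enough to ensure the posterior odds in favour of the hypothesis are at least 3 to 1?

Prior odds = 27/173.
Target odds = 3.
Need L⁴ ≥ 3 ÷ (27/173) = 173/9.
2⁴ = 16 < 173/9 ≤ 81 = 3⁴, so L = 3.

3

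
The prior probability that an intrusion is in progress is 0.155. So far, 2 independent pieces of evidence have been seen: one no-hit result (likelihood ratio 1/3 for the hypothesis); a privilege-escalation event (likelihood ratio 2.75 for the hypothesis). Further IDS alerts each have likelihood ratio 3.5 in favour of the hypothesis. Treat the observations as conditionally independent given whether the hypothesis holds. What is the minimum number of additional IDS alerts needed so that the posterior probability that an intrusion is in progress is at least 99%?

6

Prior odds = 0.155/0.845 = 31/169.
Combined Bayes factor of the evidence already in hand = (1/3) × 2.75 = 11/12.
Odds after that evidence = (31/169) × 11/12 = 341/2028.
Target odds = 0.99/0.01 = 99.
Need 3.5ⁿ ≥ 99 ÷ (341/2028) = 18252/31.
3.5⁵ = 525.21875 falls short of 18252/31 but 3.5⁶ = 1838.265625 reaches it, so n = 6.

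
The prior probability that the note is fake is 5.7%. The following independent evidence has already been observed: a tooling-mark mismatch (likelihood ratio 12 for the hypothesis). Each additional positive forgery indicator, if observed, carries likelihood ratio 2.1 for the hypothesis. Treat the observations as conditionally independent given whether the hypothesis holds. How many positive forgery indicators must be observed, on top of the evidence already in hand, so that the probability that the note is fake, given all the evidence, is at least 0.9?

Prior odds = 0.057/0.943 = 57/943.
Bayes factor of the evidence already in hand = 12.
Odds after that evidence = (57/943) × 12 = 684/943.
Target odds = 0.9/0.1 = 9.
Need 2.1ⁿ ≥ 9 ÷ (684/943) = 943/76.
2.1³ = 9.261 falls short of 943/76 but 2.1⁴ = 19.4481 reaches it, so n = 4.

4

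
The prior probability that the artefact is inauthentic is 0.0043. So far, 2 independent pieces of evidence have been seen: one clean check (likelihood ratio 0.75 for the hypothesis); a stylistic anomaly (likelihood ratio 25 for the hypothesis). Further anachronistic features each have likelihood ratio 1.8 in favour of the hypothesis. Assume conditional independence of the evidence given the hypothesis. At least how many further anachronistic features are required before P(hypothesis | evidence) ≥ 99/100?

13

Prior odds = 0.0043/0.9957 = 43/9957.
Combined Bayes factor of the evidence already in hand = 0.75 × 25 = 18.75.
Odds after that evidence = (43/9957) × 18.75 = 1075/13276.
Target odds = 0.99/0.01 = 99.
Need 1.8ⁿ ≥ 99 ÷ (1075/13276) = 1314324/1075.
1.8¹² ≈1156.83 falls short of 1314324/1075 but 1.8¹³ ≈2082.3 reaches it, so n = 13.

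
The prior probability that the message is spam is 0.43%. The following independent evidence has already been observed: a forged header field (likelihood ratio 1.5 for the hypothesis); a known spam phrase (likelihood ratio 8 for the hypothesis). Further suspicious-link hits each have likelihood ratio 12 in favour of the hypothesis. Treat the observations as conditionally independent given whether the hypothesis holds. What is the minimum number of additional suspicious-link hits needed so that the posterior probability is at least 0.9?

3

Prior odds = 0.0043/0.9957 = 43/9957.
Combined Bayes factor of the evidence already in hand = 1.5 × 8 = 12.
Odds after that evidence = (43/9957) × 12 = 172/3319.
Target odds = 0.9/0.1 = 9.
Need 12ⁿ ≥ 9 ÷ (172/3319) = 29871/172.
12² = 144 falls short of 29871/172 but 12³ = 1728 reaches it, so n = 3.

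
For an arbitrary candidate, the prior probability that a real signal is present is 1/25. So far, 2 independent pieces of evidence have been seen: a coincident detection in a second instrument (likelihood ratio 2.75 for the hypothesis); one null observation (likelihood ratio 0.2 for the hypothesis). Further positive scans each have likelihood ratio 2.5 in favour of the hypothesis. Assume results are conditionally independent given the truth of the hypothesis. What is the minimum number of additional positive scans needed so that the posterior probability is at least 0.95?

8

Prior odds = 0.04/0.96 = 1/24.
Combined Bayes factor of the evidence already in hand = 2.75 × 0.2 = 0.55.
Odds after that evidence = (1/24) × 0.55 = 11/480.
Target odds = 0.95/0.05 = 19.
Need 2.5ⁿ ≥ 19 ÷ (11/480) = 9120/11.
2.5⁷ = 610.3515625 falls short of 9120/11 but 2.5⁸ = 390625/256 reaches it, so n = 8.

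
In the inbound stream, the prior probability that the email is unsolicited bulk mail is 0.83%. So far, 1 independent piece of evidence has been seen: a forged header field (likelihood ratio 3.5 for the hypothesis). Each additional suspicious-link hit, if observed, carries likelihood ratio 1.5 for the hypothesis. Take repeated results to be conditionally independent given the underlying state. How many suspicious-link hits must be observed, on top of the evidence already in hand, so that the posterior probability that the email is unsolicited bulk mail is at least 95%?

Prior odds = 0.0083/0.9917 = 83/9917.
Bayes factor of the evidence already in hand = 3.5.
Odds after that evidence = (83/9917) × 3.5 = 581/19834.
Target odds = 0.95/0.05 = 19.
Need 1.5ⁿ ≥ 19 ÷ (581/19834) = 376846/581.
1.5¹⁵ = 14348907/32768 falls short of 376846/581 but 1.5¹⁶ = 43046721/65536 reaches it, so n = 16.

16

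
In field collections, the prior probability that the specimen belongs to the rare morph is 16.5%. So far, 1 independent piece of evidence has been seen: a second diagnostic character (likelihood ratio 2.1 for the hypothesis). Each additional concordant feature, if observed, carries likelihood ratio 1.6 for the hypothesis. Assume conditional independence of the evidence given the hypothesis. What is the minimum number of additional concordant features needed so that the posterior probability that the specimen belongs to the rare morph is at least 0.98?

11

Prior odds = 0.165/0.835 = 33/167.
Bayes factor of the evidence already in hand = 2.1.
Odds after that evidence = (33/167) × 2.1 = 693/1670.
Target odds = 0.98/0.02 = 49.
Need 1.6ⁿ ≥ 49 ÷ (693/1670) = 11690/99.
1.6¹⁰ ≈109.951 falls short of 11690/99 but 1.6¹¹ ≈175.922 reaches it, so n = 11.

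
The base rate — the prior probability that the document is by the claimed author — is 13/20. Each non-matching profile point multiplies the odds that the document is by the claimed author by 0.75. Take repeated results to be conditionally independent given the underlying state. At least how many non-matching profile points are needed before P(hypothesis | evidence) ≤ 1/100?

19

Prior odds = 0.65/0.35 = 13/7.
Likelihood ratio per non-matching profile point = 0.75.
Target posterior odds = 0.01/0.99 = 1/99.
Need (13/7) × 0.75ⁿ ≤ 1/99, i.e. 0.75ⁿ ≤ 7/1287.
0.75¹⁸ ≈0.00563771 is still above 7/1287 but 0.75¹⁹ ≈0.00422828 is at or below it, so n = 19.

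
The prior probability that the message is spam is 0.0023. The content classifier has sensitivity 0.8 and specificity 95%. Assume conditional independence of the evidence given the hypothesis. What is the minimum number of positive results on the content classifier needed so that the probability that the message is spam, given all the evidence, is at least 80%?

Prior odds: 0.0023 ÷ 0.9977 = 23/9977.
False-positive rate = 1 − 0.95 = 0.05; likelihood ratio of a positive = 0.8/0.05 = 16.
Target odds: 0.8 ÷ 0.2 = 4.
Need (23/9977) × 16ⁿ ≥ 4, i.e. 16ⁿ ≥ 39908/23.
16² = 256 falls short of 39908/23 but 16³ = 4096 reaches it, so n = 3.

3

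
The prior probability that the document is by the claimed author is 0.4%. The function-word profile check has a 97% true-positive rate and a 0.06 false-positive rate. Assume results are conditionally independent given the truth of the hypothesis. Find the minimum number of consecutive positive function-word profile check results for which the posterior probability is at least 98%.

Prior odds: 0.004 ÷ 0.996 = 1/249.
Likelihood ratio of a positive result = 0.97/0.06 = 97/6.
Target odds: 0.98 ÷ 0.02 = 49.
Need (1/249) × (97/6)ⁿ ≥ 49, i.e. (97/6)ⁿ ≥ 12201.
(97/6)³ = 912673/216 falls short of 12201 but (97/6)⁴ = 88529281/1296 reaches it, so n = 4.

4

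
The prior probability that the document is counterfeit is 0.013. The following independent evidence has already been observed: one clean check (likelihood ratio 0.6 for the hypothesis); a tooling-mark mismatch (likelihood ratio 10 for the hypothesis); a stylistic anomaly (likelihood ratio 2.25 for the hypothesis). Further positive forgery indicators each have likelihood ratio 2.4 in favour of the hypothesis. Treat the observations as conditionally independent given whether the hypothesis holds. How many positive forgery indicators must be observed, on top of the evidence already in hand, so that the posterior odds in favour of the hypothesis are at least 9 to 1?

5

Prior odds = 0.013/0.987 = 13/987.
Combined Bayes factor of the evidence already in hand = 0.6 × 10 × 2.25 = 13.5.
Odds after that evidence = (13/987) × 13.5 = 117/658.
Target odds = 9.
Need 2.4ⁿ ≥ 9 ÷ (117/658) = 658/13.
2.4⁴ = 33.1776 falls short of 658/13 but 2.4⁵ = 79.62624 reaches it, so n = 5.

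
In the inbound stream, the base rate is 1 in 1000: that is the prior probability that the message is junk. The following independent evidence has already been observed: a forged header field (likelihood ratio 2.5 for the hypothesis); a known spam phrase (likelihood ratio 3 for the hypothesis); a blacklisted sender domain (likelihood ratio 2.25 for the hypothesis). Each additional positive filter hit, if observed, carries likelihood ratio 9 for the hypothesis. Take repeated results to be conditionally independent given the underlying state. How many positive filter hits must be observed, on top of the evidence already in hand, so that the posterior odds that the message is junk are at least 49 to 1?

4

Prior odds = 0.001/0.999 = 1/999.
Combined Bayes factor of the evidence already in hand = 2.5 × 3 × 2.25 = 16.875.
Odds after that evidence = (1/999) × 16.875 = 5/296.
Target odds = 49.
Need 9ⁿ ≥ 49 ÷ (5/296) = 2900.8.
9³ = 729 falls short of 2900.8 but 9⁴ = 6561 reaches it, so n = 4.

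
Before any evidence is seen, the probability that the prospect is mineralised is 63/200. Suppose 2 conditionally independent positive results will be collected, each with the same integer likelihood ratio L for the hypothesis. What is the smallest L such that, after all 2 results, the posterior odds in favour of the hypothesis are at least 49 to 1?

Prior odds = 0.315/0.685 = 63/137.
Target odds = 49.
Need L² ≥ 49 ÷ (63/137) = 959/9.
10² = 100 < 959/9 ≤ 121 = 11², so L = 11.

11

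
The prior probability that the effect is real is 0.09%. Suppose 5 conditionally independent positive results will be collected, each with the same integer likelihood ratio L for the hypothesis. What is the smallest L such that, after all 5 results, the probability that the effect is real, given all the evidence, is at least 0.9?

Prior odds = 0.0009/0.9991 = 9/9991.
Target odds = 0.9/0.1 = 9.
Need L⁵ ≥ 9 ÷ (9/9991) = 9991.
6⁵ = 7776 < 9991 ≤ 16807 = 7⁵, so L = 7.

7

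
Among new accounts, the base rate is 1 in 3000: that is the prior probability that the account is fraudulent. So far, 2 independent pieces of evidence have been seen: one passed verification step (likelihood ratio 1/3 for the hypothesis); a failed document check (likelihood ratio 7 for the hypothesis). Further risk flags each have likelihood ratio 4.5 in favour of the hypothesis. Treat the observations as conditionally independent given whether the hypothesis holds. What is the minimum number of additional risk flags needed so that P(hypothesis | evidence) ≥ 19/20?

Prior odds = (1/3000)/(2999/3000) = 1/2999.
Combined Bayes factor of the evidence already in hand = (1/3) × 7 = 7/3.
Odds after that evidence = (1/2999) × 7/3 = 7/8997.
Target odds = 0.95/0.05 = 19.
Need 4.5ⁿ ≥ 19 ÷ (7/8997) = 170943/7.
4.5⁶ = 8303.765625 falls short of 170943/7 but 4.5⁷ = 4782969/128 reaches it, so n = 7.

7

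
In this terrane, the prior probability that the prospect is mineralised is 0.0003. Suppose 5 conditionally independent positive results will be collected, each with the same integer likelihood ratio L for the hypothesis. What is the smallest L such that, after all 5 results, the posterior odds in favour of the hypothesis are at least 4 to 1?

Prior odds = 0.0003/0.9997 = 3/9997.
Target odds = 4.
Need L⁵ ≥ 4 ÷ (3/9997) = 39988/3.
6⁵ = 7776 < 39988/3 ≤ 16807 = 7⁵, so L = 7.

7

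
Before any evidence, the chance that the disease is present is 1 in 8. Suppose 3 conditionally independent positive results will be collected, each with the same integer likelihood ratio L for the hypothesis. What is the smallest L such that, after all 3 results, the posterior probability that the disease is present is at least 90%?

Prior odds = 0.125/0.875 = 1/7.
Target odds = 0.9/0.1 = 9.
Need L³ ≥ 9 ÷ (1/7) = 63.
3³ = 27 < 63 ≤ 64 = 4³, so L = 4.

4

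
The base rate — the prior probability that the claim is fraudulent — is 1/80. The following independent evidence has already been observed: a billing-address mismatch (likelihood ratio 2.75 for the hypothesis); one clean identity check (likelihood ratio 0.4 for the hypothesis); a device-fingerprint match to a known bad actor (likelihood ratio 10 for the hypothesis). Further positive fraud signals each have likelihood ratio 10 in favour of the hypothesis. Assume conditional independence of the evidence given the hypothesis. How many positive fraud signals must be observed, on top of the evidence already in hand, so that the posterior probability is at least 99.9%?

4

Prior odds = 0.0125/0.9875 = 1/79.
Combined Bayes factor of the evidence already in hand = 2.75 × 0.4 × 10 = 11.
Odds after that evidence = (1/79) × 11 = 11/79.
Target odds = 0.999/0.001 = 999.
Need 10ⁿ ≥ 999 ÷ (11/79) = 78921/11.
10³ = 1000 falls short of 78921/11 but 10⁴ = 10000 reaches it, so n = 4.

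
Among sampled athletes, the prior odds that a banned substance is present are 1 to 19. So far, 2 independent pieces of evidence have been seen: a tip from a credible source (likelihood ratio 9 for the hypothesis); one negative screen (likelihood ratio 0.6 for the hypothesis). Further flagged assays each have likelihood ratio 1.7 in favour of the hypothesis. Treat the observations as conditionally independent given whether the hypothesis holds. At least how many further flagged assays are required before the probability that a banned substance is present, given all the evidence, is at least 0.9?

7

Prior odds = 1/19.
Combined Bayes factor of the evidence already in hand = 9 × 0.6 = 5.4.
Odds after that evidence = (1/19) × 5.4 = 27/95.
Target odds = 0.9/0.1 = 9.
Need 1.7ⁿ ≥ 9 ÷ (27/95) = 95/3.
1.7⁶ = 24137569/1000000 falls short of 95/3 but 1.7⁷ = 410338673/10000000 reaches it, so n = 7.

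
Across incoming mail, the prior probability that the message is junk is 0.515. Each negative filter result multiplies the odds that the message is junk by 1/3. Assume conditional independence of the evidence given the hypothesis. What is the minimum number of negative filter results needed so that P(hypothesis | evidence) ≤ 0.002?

Prior odds: 0.515 ÷ 0.485 = 103/97.
Likelihood ratio per negative filter result = 1/3.
Target posterior odds = 0.002/0.998 = 1/499.
Need (103/97) × (1/3)ⁿ ≤ 1/499, i.e. (1/3)ⁿ ≤ 97/51397.
(1/3)⁵ = 1/243 is still above 97/51397 but (1/3)⁶ = 1/729 is at or below it, so n = 6.

6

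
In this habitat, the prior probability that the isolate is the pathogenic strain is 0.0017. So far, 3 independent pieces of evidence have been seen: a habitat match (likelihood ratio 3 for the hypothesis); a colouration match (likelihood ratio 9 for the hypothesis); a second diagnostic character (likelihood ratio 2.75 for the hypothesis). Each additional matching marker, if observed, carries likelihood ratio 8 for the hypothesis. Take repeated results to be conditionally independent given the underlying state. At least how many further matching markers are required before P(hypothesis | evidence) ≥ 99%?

4

Prior odds = 0.0017/0.9983 = 17/9983.
Combined Bayes factor of the evidence already in hand = 3 × 9 × 2.75 = 74.25.
Odds after that evidence = (17/9983) × 74.25 = 5049/39932.
Target odds = 0.99/0.01 = 99.
Need 8ⁿ ≥ 99 ÷ (5049/39932) = 39932/51.
8³ = 512 falls short of 39932/51 but 8⁴ = 4096 reaches it, so n = 4.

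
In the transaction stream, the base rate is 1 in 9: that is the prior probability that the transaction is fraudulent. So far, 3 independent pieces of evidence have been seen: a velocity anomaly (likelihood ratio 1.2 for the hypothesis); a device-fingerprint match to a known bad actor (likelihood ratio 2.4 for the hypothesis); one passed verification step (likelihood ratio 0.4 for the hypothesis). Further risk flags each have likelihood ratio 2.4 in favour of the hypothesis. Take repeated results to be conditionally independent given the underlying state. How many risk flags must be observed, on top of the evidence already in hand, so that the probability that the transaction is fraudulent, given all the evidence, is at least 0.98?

7

Prior odds = (1/9)/(8/9) = 0.125.
Combined Bayes factor of the evidence already in hand = 1.2 × 2.4 × 0.4 = 1.152.
Odds after that evidence = 0.125 × 1.152 = 0.144.
Target odds = 0.98/0.02 = 49.
Need 2.4ⁿ ≥ 49 ÷ 0.144 = 6125/18.
2.4⁶ = 2985984/15625 falls short of 6125/18 but 2.4⁷ = 35831808/78125 reaches it, so n = 7.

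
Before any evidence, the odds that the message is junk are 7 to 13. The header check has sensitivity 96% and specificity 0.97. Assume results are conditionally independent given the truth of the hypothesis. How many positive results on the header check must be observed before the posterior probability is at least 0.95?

Prior odds = 7/13.
False-positive rate = 1 − 0.97 = 0.03; likelihood ratio of a positive = 0.96/0.03 = 32.
Target odds: 0.95 ÷ 0.05 = 19.
Need (7/13) × 32ⁿ ≥ 19, i.e. 32ⁿ ≥ 247/7.
32¹ = 32 falls short of 247/7 but 32² = 1024 reaches it, so n = 2.

2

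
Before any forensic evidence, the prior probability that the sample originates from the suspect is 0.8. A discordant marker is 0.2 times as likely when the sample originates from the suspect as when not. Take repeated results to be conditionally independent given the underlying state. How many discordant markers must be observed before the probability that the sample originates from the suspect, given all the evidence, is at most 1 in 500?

Prior odds: 0.8 ÷ 0.2 = 4.
Likelihood ratio per discordant marker = 0.2.
Target posterior odds = 0.002/0.998 = 1/499.
Require 0.2ⁿ ≤ 1/499 ÷ 4 = 1/1996.
0.2⁴ = 0.0016 is still above 1/1996 but 0.2⁵ = 0.00032 is at or below it, so n = 5.

5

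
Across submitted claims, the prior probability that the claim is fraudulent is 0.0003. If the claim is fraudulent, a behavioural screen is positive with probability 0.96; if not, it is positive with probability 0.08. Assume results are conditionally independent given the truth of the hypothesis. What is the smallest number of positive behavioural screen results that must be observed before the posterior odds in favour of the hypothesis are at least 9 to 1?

Prior odds = 0.0003/0.9997 = 3/9997.
Likelihood ratio of a positive = 0.96/0.08 = 12.
Target odds = 9.
Require 12ⁿ ≥ 9 ÷ (3/9997) = 29991.
12⁴ = 20736 falls short of 29991 but 12⁵ = 248832 reaches it, so n = 5.

5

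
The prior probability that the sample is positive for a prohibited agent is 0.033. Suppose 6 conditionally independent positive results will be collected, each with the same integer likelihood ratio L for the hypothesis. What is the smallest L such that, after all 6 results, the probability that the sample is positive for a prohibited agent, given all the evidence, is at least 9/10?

3

Prior odds = 0.033/0.967 = 33/967.
Target odds = 0.9/0.1 = 9.
Need L⁶ ≥ 9 ÷ (33/967) = 2901/11.
2⁶ = 64 < 2901/11 ≤ 729 = 3⁶, so L = 3.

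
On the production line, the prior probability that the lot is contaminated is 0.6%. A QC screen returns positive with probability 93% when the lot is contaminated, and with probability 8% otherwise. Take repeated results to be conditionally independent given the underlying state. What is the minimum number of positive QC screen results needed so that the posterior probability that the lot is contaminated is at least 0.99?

4

Prior odds = 0.006/0.994 = 3/497.
Likelihood ratio of a positive result = 0.93/0.08 = 11.625.
Target odds: 0.99 ÷ 0.01 = 99.
Need (3/497) × 11.625ⁿ ≥ 99, i.e. 11.625ⁿ ≥ 16401.
11.625³ = 804357/512 falls short of 16401 but 11.625⁴ = 74805201/4096 reaches it, so n = 4.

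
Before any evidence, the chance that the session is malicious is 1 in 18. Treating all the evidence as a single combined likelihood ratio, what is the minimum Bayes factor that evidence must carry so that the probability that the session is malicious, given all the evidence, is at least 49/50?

833

Prior odds = (1/18)/(17/18) = 1/17.
Target odds = 0.98/0.02 = 49.
Required Bayes factor = 49 ÷ (1/17) = 833.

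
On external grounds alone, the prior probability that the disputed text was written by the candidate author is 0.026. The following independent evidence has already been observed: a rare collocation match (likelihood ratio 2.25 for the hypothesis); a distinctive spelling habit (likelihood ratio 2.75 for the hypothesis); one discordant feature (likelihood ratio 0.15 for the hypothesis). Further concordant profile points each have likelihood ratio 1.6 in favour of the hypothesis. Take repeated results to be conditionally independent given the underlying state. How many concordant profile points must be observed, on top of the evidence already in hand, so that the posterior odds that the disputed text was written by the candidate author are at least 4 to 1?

11

Prior odds = 0.026/0.974 = 13/487.
Combined Bayes factor of the evidence already in hand = 2.25 × 2.75 × 0.15 = 0.928125.
Odds after that evidence = (13/487) × 0.928125 = 3861/155840.
Target odds = 4.
Need 1.6ⁿ ≥ 4 ÷ (3861/155840) = 623360/3861.
1.6¹⁰ ≈109.951 falls short of 623360/3861 but 1.6¹¹ ≈175.922 reaches it, so n = 11.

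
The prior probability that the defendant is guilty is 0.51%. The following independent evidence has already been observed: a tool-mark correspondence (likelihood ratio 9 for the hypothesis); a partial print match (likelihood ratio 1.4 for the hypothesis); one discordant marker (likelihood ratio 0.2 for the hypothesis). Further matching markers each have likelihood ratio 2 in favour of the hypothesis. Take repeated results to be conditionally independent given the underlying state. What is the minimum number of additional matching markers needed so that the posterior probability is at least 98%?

Prior odds = 0.0051/0.9949 = 51/9949.
Combined Bayes factor of the evidence already in hand = 9 × 1.4 × 0.2 = 2.52.
Odds after that evidence = (51/9949) × 2.52 = 3213/248725.
Target odds = 0.98/0.02 = 49.
Need 2ⁿ ≥ 49 ÷ (3213/248725) = 1741075/459.
2¹¹ = 2048 falls short of 1741075/459 but 2¹² = 4096 reaches it, so n = 12.

12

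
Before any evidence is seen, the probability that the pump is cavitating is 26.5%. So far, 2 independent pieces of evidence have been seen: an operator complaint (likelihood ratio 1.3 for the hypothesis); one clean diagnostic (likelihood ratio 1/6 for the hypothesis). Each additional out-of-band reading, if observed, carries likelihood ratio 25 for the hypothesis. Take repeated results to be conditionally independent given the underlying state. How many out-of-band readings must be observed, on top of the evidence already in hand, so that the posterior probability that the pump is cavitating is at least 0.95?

Prior odds = 0.265/0.735 = 53/147.
Combined Bayes factor of the evidence already in hand = 1.3 × (1/6) = 13/60.
Odds after that evidence = (53/147) × 13/60 = 689/8820.
Target odds = 0.95/0.05 = 19.
Need 25ⁿ ≥ 19 ÷ (689/8820) = 167580/689.
25¹ = 25 falls short of 167580/689 but 25² = 625 reaches it, so n = 2.

2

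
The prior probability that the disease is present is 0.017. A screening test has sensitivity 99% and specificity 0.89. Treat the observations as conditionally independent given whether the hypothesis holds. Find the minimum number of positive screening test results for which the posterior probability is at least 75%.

3

Prior odds: 0.017 ÷ 0.983 = 17/983.
False-positive rate = 1 − 0.89 = 0.11; likelihood ratio of a positive = 0.99/0.11 = 9.
Target odds: 0.75 ÷ 0.25 = 3.
Need (17/983) × 9ⁿ ≥ 3, i.e. 9ⁿ ≥ 2949/17.
9² = 81 falls short of 2949/17 but 9³ = 729 reaches it, so n = 3.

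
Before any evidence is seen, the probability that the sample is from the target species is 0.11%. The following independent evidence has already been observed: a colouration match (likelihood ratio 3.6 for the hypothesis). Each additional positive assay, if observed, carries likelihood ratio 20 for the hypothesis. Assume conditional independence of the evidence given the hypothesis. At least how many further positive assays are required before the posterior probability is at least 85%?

Prior odds = 0.0011/0.9989 = 11/9989.
Bayes factor of the evidence already in hand = 3.6.
Odds after that evidence = (11/9989) × 3.6 = 198/49945.
Target odds = 0.85/0.15 = 17/3.
Need 20ⁿ ≥ 17/3 ÷ (198/49945) = 849065/594.
20² = 400 falls short of 849065/594 but 20³ = 8000 reaches it, so n = 3.

3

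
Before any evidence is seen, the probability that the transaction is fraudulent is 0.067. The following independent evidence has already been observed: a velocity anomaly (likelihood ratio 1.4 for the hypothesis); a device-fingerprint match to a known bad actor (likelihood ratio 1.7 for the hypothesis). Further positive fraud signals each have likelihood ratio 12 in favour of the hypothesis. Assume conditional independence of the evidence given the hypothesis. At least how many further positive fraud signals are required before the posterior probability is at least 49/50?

Prior odds = 0.067/0.933 = 67/933.
Combined Bayes factor of the evidence already in hand = 1.4 × 1.7 = 2.38.
Odds after that evidence = (67/933) × 2.38 = 7973/46650.
Target odds = 0.98/0.02 = 49.
Need 12ⁿ ≥ 49 ÷ (7973/46650) = 326550/1139.
12² = 144 falls short of 326550/1139 but 12³ = 1728 reaches it, so n = 3.

3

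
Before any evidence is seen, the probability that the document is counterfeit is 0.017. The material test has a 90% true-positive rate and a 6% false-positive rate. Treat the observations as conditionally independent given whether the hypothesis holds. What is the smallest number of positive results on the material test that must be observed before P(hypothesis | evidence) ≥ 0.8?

3

Prior odds = 0.017/0.983 = 17/983.
Likelihood ratio of a positive result = 0.9/0.06 = 15.
Target odds: 0.8 ÷ 0.2 = 4.
Need (17/983) × 15ⁿ ≥ 4, i.e. 15ⁿ ≥ 3932/17.
15² = 225 falls short of 3932/17 but 15³ = 3375 reaches it, so n = 3.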